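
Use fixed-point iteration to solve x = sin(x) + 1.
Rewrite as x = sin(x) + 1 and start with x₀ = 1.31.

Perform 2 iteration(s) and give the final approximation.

Equation: x = sin(x) + 1
Fixed-point form: x = sin(x) + 1
x₀ = 1.31

x_1 = g(1.310000) = 1.966185
x_2 = g(1.966185) = 1.922847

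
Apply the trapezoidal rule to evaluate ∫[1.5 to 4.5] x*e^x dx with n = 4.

f(x) = x*e^x
a = 1.5, b = 4.5, n = 4
h = (b - a)/n = 0.750000

Trapezoidal rule: (h/2)[f(x₀) + 2f(x₁) + 2f(x₂) + ... + f(xₙ)]

x_0 = 1.5000, f(x_0) = 6.722534, coefficient = 1
x_1 = 2.2500, f(x_1) = 21.347406, coefficient = 2
x_2 = 3.0000, f(x_2) = 60.256611, coefficient = 2
x_3 = 3.7500, f(x_3) = 159.454058, coefficient = 2
x_4 = 4.5000, f(x_4) = 405.077091, coefficient = 1

I ≈ (0.750000/2) × 893.915772 = 335.218415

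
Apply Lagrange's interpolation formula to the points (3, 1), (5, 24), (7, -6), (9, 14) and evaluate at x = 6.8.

Lagrange interpolation formula:
P(x) = Σ yᵢ × Lᵢ(x)
where Lᵢ(x) = Π_{j≠i} (x - xⱼ)/(xᵢ - xⱼ)

L_0(6.8) = (6.8 - 5)/(3 - 5) × (6.8 - 7)/(3 - 7) × (6.8 - 9)/(3 - 9) = -0.016500
L_1(6.8) = (6.8 - 3)/(5 - 3) × (6.8 - 7)/(5 - 7) × (6.8 - 9)/(5 - 9) = 0.104500
L_2(6.8) = (6.8 - 3)/(7 - 3) × (6.8 - 5)/(7 - 5) × (6.8 - 9)/(7 - 9) = 0.940500
L_3(6.8) = (6.8 - 3)/(9 - 3) × (6.8 - 5)/(9 - 5) × (6.8 - 7)/(9 - 7) = -0.028500

P(6.8) = 1×L_0(6.8) + 24×L_1(6.8) + (-6)×L_2(6.8) + 14×L_3(6.8)
P(6.8) = -3.550500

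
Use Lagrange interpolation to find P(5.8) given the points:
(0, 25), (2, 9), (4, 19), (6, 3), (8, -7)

Lagrange interpolation formula:
P(x) = Σ yᵢ × Lᵢ(x)
where Lᵢ(x) = Π_{j≠i} (x - xⱼ)/(xᵢ - xⱼ)

L_0(5.8) = (5.8 - 2)/(0 - 2) × (5.8 - 4)/(0 - 4) × (5.8 - 6)/(0 - 6) × (5.8 - 8)/(0 - 8) = 0.007838
L_1(5.8) = (5.8 - 0)/(2 - 0) × (5.8 - 4)/(2 - 4) × (5.8 - 6)/(2 - 6) × (5.8 - 8)/(2 - 8) = -0.047850
L_2(5.8) = (5.8 - 0)/(4 - 0) × (5.8 - 2)/(4 - 2) × (5.8 - 6)/(4 - 6) × (5.8 - 8)/(4 - 8) = 0.151525
L_3(5.8) = (5.8 - 0)/(6 - 0) × (5.8 - 2)/(6 - 2) × (5.8 - 4)/(6 - 4) × (5.8 - 8)/(6 - 8) = 0.909150
L_4(5.8) = (5.8 - 0)/(8 - 0) × (5.8 - 2)/(8 - 2) × (5.8 - 4)/(8 - 4) × (5.8 - 6)/(8 - 6) = -0.020663

P(5.8) = 25×L_0(5.8) + 9×L_1(5.8) + 19×L_2(5.8) + 3×L_3(5.8) + (-7)×L_4(5.8)
P(5.8) = 5.516350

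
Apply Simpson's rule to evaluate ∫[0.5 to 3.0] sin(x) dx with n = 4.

f(x) = sin(x)
a = 0.5, b = 3.0, n = 4
h = (b - a)/n = 0.625000

Simpson's rule: (h/3)[f(x₀) + 4f(x₁) + 2f(x₂) + ... + f(xₙ)]

x_0 = 0.5000, f(x_0) = 0.479426, coefficient = 1
x_1 = 1.1250, f(x_1) = 0.902268, coefficient = 4
x_2 = 1.7500, f(x_2) = 0.983986, coefficient = 2
x_3 = 2.3750, f(x_3) = 0.693685, coefficient = 4
x_4 = 3.0000, f(x_4) = 0.141120, coefficient = 1

I ≈ (0.625000/3) × 8.972328 = 1.869235
Exact value: 1.867575
Error: 0.001660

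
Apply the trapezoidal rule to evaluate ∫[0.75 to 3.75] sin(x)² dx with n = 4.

f(x) = sin(x)²
a = 0.75, b = 3.75, n = 4
h = (b - a)/n = 0.750000

Trapezoidal rule: (h/2)[f(x₀) + 2f(x₁) + 2f(x₂) + ... + f(xₙ)]

x_0 = 0.7500, f(x_0) = 0.464631, coefficient = 1
x_1 = 1.5000, f(x_1) = 0.994996, coefficient = 2
x_2 = 2.2500, f(x_2) = 0.605398, coefficient = 2
x_3 = 3.0000, f(x_3) = 0.019915, coefficient = 2
x_4 = 3.7500, f(x_4) = 0.326682, coefficient = 1

I ≈ (0.750000/2) × 4.031932 = 1.511974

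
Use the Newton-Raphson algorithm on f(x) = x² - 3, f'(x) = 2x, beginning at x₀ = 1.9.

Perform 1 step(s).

f(x) = x² - 3
f'(x) = 2x
x₀ = 1.9

Newton-Raphson formula: x_{n+1} = x_n - f(x_n)/f'(x_n)

Iteration 1:
  f(1.900000) = 0.610000
  f'(1.900000) = 3.800000
  x_1 = 1.900000 - 0.610000/3.800000 = 1.739474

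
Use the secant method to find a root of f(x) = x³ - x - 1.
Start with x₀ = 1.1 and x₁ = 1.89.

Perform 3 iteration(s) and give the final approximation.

f(x) = x³ - x - 1
x₀ = 1.1, x₁ = 1.89

Secant formula: x_{n+1} = x_n - f(x_n)(x_n - x_{n-1})/(f(x_n) - f(x_{n-1}))

Iteration 1:
  f(1.100000) = -0.769000
  f(1.890000) = 3.861269
  x_2 = 1.890000 - 3.861269×(1.890000 - 1.100000)/(3.861269 - (-0.769000))
       = 1.231204
Iteration 2:
  f(1.890000) = 3.861269
  f(1.231204) = -0.364867
  x_3 = 1.231204 - (-0.364867)×(1.231204 - 1.890000)/(-0.364867 - 3.861269)
       = 1.288082
Iteration 3:
  f(1.231204) = -0.364867
  f(1.288082) = -0.150955
  x_4 = 1.288082 - (-0.150955)×(1.288082 - 1.231204)/(-0.150955 - (-0.364867))
       = 1.328220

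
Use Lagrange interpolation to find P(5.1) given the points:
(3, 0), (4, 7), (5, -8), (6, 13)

Lagrange interpolation formula:
P(x) = Σ yᵢ × Lᵢ(x)
where Lᵢ(x) = Π_{j≠i} (x - xⱼ)/(xᵢ - xⱼ)

L_0(5.1) = (5.1 - 4)/(3 - 4) × (5.1 - 5)/(3 - 5) × (5.1 - 6)/(3 - 6) = 0.016500
L_1(5.1) = (5.1 - 3)/(4 - 3) × (5.1 - 5)/(4 - 5) × (5.1 - 6)/(4 - 6) = -0.094500
L_2(5.1) = (5.1 - 3)/(5 - 3) × (5.1 - 4)/(5 - 4) × (5.1 - 6)/(5 - 6) = 1.039500
L_3(5.1) = (5.1 - 3)/(6 - 3) × (5.1 - 4)/(6 - 4) × (5.1 - 5)/(6 - 5) = 0.038500

P(5.1) = 0×L_0(5.1) + 7×L_1(5.1) + (-8)×L_2(5.1) + 13×L_3(5.1)
P(5.1) = -8.477000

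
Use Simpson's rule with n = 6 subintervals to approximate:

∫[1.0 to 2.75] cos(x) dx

f(x) = cos(x)
a = 1.0, b = 2.75, n = 6
h = (b - a)/n = 0.291667

Simpson's rule: (h/3)[f(x₀) + 4f(x₁) + 2f(x₂) + ... + f(xₙ)]

x_0 = 1.0000, f(x_0) = 0.540302, coefficient = 1
x_1 = 1.2917, f(x_1) = 0.275519, coefficient = 4
x_2 = 1.5833, f(x_2) = -0.012537, coefficient = 2
x_3 = 1.8750, f(x_3) = -0.299534, coefficient = 4
x_4 = 2.1667, f(x_4) = -0.561229, coefficient = 2
x_5 = 2.4583, f(x_5) = -0.775519, coefficient = 4
x_6 = 2.7500, f(x_6) = -0.924302, coefficient = 1

I ≈ (0.291667/3) × -4.729666 = -0.459829
Exact value: -0.459810
Error: 0.000019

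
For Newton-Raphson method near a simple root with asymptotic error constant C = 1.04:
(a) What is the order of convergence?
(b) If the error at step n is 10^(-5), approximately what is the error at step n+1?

(a) Newton-Raphson has quadratic (order 2) convergence near simple roots.
    This means |e_{n+1}| ≈ C|e_n|².

(b) With |e_n| = 10^(-5) and C = 1.04:
    |e_{n+1}| ≈ 1.04 × (10^(-5))² = 1.04 × 10^(-10)

(a) 2 (quadratic); (b) |e_{n+1}| ≈ 1.040e-10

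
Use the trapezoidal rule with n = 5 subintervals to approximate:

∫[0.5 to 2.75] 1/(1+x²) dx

f(x) = 1/(1+x²)
a = 0.5, b = 2.75, n = 5
h = (b - a)/n = 0.450000

Trapezoidal rule: (h/2)[f(x₀) + 2f(x₁) + 2f(x₂) + ... + f(xₙ)]

x_0 = 0.5000, f(x_0) = 0.800000, coefficient = 1
x_1 = 0.9500, f(x_1) = 0.525624, coefficient = 2
x_2 = 1.4000, f(x_2) = 0.337838, coefficient = 2
x_3 = 1.8500, f(x_3) = 0.226116, coefficient = 2
x_4 = 2.3000, f(x_4) = 0.158983, coefficient = 2
x_5 = 2.7500, f(x_5) = 0.116788, coefficient = 1

I ≈ (0.450000/2) × 3.413910 = 0.768130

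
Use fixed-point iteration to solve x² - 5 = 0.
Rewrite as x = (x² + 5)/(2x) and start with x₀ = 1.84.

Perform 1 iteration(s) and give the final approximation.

Equation: x² - 5 = 0
Fixed-point form: x = (x² + 5)/(2x)
x₀ = 1.84

x_1 = g(1.840000) = 2.278696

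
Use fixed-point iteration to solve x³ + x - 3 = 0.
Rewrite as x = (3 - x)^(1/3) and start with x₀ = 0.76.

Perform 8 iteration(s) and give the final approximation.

Equation: x³ + x - 3 = 0
Fixed-point form: x = (3 - x)^(1/3)
x₀ = 0.76

x_1 = g(0.760000) = 1.308427
x_2 = g(1.308427) = 1.191508
x_3 = g(1.191508) = 1.218350
x_4 = g(1.218350) = 1.212293
x_5 = g(1.212293) = 1.213665
x_6 = g(1.213665) = 1.213354
x_7 = g(1.213354) = 1.213425
x_8 = g(1.213425) = 1.213409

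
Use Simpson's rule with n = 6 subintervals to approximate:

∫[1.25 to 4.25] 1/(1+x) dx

f(x) = 1/(1+x)
a = 1.25, b = 4.25, n = 6
h = (b - a)/n = 0.500000

Simpson's rule: (h/3)[f(x₀) + 4f(x₁) + 2f(x₂) + ... + f(xₙ)]

x_0 = 1.2500, f(x_0) = 0.444444, coefficient = 1
x_1 = 1.7500, f(x_1) = 0.363636, coefficient = 4
x_2 = 2.2500, f(x_2) = 0.307692, coefficient = 2
x_3 = 2.7500, f(x_3) = 0.266667, coefficient = 4
x_4 = 3.2500, f(x_4) = 0.235294, coefficient = 2
x_5 = 3.7500, f(x_5) = 0.210526, coefficient = 4
x_6 = 4.2500, f(x_6) = 0.190476, coefficient = 1

I ≈ (0.500000/3) × 5.084211 = 0.847368
Exact value: 0.847298
Error: 0.000071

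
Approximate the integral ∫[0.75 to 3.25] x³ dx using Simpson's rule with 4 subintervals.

f(x) = x³
a = 0.75, b = 3.25, n = 4
h = (b - a)/n = 0.625000

Simpson's rule: (h/3)[f(x₀) + 4f(x₁) + 2f(x₂) + ... + f(xₙ)]

x_0 = 0.7500, f(x_0) = 0.421875, coefficient = 1
x_1 = 1.3750, f(x_1) = 2.599609, coefficient = 4
x_2 = 2.0000, f(x_2) = 8.000000, coefficient = 2
x_3 = 2.6250, f(x_3) = 18.087891, coefficient = 4
x_4 = 3.2500, f(x_4) = 34.328125, coefficient = 1

I ≈ (0.625000/3) × 133.500000 = 27.812500
Exact value: 27.812500
Error: 0.000000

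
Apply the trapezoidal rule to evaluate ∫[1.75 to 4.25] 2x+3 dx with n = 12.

f(x) = 2x+3
a = 1.75, b = 4.25, n = 12
h = (b - a)/n = 0.208333

Trapezoidal rule: (h/2)[f(x₀) + 2f(x₁) + 2f(x₂) + ... + f(xₙ)]

x_0 = 1.7500, f(x_0) = 6.500000, coefficient = 1
x_1 = 1.9583, f(x_1) = 6.916667, coefficient = 2
x_2 = 2.1667, f(x_2) = 7.333333, coefficient = 2
x_3 = 2.3750, f(x_3) = 7.750000, coefficient = 2
x_4 = 2.5833, f(x_4) = 8.166667, coefficient = 2
x_5 = 2.7917, f(x_5) = 8.583333, coefficient = 2
x_6 = 3.0000, f(x_6) = 9.000000, coefficient = 2
x_7 = 3.2083, f(x_7) = 9.416667, coefficient = 2
x_8 = 3.4167, f(x_8) = 9.833333, coefficient = 2
x_9 = 3.6250, f(x_9) = 10.250000, coefficient = 2
x_10 = 3.8333, f(x_10) = 10.666667, coefficient = 2
x_11 = 4.0417, f(x_11) = 11.083333, coefficient = 2
x_12 = 4.2500, f(x_12) = 11.500000, coefficient = 1

I ≈ (0.208333/2) × 216.000000 = 22.500000
Exact value: 22.500000
Error: 0.000000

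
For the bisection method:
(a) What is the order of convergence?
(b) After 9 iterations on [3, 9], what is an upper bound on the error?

(a) Bisection has linear (order 1) convergence; the error is halved each step.

(b) Error bound = (b-a)/2^n = (9 - 3)/2^{9}
    = 6/2^{9}

(a) 1 (linear); (b) error ≤ 1.17e-02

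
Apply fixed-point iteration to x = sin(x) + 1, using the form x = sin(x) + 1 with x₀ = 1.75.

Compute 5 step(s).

Equation: x = sin(x) + 1
Fixed-point form: x = sin(x) + 1
x₀ = 1.75

x_1 = g(1.750000) = 1.983986
x_2 = g(1.983986) = 1.915845
x_3 = g(1.915845) = 1.941059
x_4 = g(1.941059) = 1.932232
x_5 = g(1.932232) = 1.935390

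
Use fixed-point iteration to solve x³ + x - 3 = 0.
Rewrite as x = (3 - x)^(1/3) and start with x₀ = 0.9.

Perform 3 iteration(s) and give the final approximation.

Equation: x³ + x - 3 = 0
Fixed-point form: x = (3 - x)^(1/3)
x₀ = 0.9

x_1 = g(0.900000) = 1.280579
x_2 = g(1.280579) = 1.198011
x_3 = g(1.198011) = 1.216888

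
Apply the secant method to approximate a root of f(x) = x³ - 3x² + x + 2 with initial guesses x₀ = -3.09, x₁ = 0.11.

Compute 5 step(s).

f(x) = x³ - 3x² + x + 2
x₀ = -3.09, x₁ = 0.11

Secant formula: x_{n+1} = x_n - f(x_n)(x_n - x_{n-1})/(f(x_n) - f(x_{n-1}))

Iteration 1:
  f(-3.090000) = -59.237929
  f(0.110000) = 2.075031
  x_2 = 0.110000 - 2.075031×(0.110000 - (-3.090000))/(2.075031 - (-59.237929))
       = 0.001702
Iteration 2:
  f(0.110000) = 2.075031
  f(0.001702) = 2.001693
  x_3 = 0.001702 - 2.001693×(0.001702 - 0.110000)/(2.001693 - 2.075031)
       = -2.954199
Iteration 3:
  f(0.001702) = 2.001693
  f(-2.954199) = -52.918233
  x_4 = -2.954199 - (-52.918233)×(-2.954199 - 0.001702)/(-52.918233 - 2.001693)
       = -0.106034
Iteration 4:
  f(-2.954199) = -52.918233
  f(-0.106034) = 1.859045
  x_5 = -0.106034 - 1.859045×(-0.106034 - (-2.954199))/(1.859045 - (-52.918233))
       = -0.202695
Iteration 5:
  f(-0.106034) = 1.859045
  f(-0.202695) = 1.665721
  x_6 = -0.202695 - 1.665721×(-0.202695 - (-0.106034))/(1.665721 - 1.859045)
       = -1.035552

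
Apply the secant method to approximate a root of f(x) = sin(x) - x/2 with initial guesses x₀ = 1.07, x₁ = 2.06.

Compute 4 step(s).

f(x) = sin(x) - x/2
x₀ = 1.07, x₁ = 2.06

Secant formula: x_{n+1} = x_n - f(x_n)(x_n - x_{n-1})/(f(x_n) - f(x_{n-1}))

Iteration 1:
  f(1.070000) = 0.342201
  f(2.060000) = -0.147293
  x_2 = 2.060000 - (-0.147293)×(2.060000 - 1.070000)/(-0.147293 - 0.342201)
       = 1.762101
Iteration 2:
  f(2.060000) = -0.147293
  f(1.762101) = 0.100707
  x_3 = 1.762101 - 0.100707×(1.762101 - 2.060000)/(0.100707 - (-0.147293))
       = 1.883071
Iteration 3:
  f(1.762101) = 0.100707
  f(1.883071) = 0.010102
  x_4 = 1.883071 - 0.010102×(1.883071 - 1.762101)/(0.010102 - 0.100707)
       = 1.896558
Iteration 4:
  f(1.883071) = 0.010102
  f(1.896558) = -0.000872
  x_5 = 1.896558 - (-0.000872)×(1.896558 - 1.883071)/(-0.000872 - 0.010102)
       = 1.895487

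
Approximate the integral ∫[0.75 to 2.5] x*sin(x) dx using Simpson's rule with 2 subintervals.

f(x) = x*sin(x)
a = 0.75, b = 2.5, n = 2
h = (b - a)/n = 0.875000

Simpson's rule: (h/3)[f(x₀) + 4f(x₁) + 2f(x₂) + ... + f(xₙ)]

x_0 = 0.7500, f(x_0) = 0.511229, coefficient = 1
x_1 = 1.6250, f(x_1) = 1.622613, coefficient = 4
x_2 = 2.5000, f(x_2) = 1.496180, coefficient = 1

I ≈ (0.875000/3) × 8.497863 = 2.478543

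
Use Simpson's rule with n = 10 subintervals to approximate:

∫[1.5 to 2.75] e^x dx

f(x) = e^x
a = 1.5, b = 2.75, n = 10
h = (b - a)/n = 0.125000

Simpson's rule: (h/3)[f(x₀) + 4f(x₁) + 2f(x₂) + ... + f(xₙ)]

x_0 = 1.5000, f(x_0) = 4.481689, coefficient = 1
x_1 = 1.6250, f(x_1) = 5.078419, coefficient = 4
x_2 = 1.7500, f(x_2) = 5.754603, coefficient = 2
x_3 = 1.8750, f(x_3) = 6.520819, coefficient = 4
x_4 = 2.0000, f(x_4) = 7.389056, coefficient = 2
x_5 = 2.1250, f(x_5) = 8.372897, coefficient = 4
x_6 = 2.2500, f(x_6) = 9.487736, coefficient = 2
x_7 = 2.3750, f(x_7) = 10.751013, coefficient = 4
x_8 = 2.5000, f(x_8) = 12.182494, coefficient = 2
x_9 = 2.6250, f(x_9) = 13.804574, coefficient = 4
x_10 = 2.7500, f(x_10) = 15.642632, coefficient = 1

I ≈ (0.125000/3) × 267.862990 = 11.160958
Exact value: 11.160943
Error: 0.000015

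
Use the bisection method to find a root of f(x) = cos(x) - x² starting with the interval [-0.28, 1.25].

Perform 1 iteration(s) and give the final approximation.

f(x) = cos(x) - x²
Initial interval: [-0.28, 1.25]

Iteration 1:
  c_1 = (-0.280000 + 1.250000)/2 = 0.485000
  f(c_1) = f(0.485000) = 0.649450
  f(a) × f(c) ≥ 0, new interval: [0.485000, 1.250000]

After 1 iteration(s), the approximation is c_1 = 0.485000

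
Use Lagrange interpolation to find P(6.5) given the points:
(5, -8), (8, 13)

Lagrange interpolation formula:
P(x) = Σ yᵢ × Lᵢ(x)
where Lᵢ(x) = Π_{j≠i} (x - xⱼ)/(xᵢ - xⱼ)

L_0(6.5) = (6.5 - 8)/(5 - 8) = 0.500000
L_1(6.5) = (6.5 - 5)/(8 - 5) = 0.500000

P(6.5) = (-8)×L_0(6.5) + 13×L_1(6.5)
P(6.5) = 2.500000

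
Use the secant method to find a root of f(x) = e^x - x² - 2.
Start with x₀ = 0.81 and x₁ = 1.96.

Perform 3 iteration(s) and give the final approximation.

f(x) = e^x - x² - 2
x₀ = 0.81, x₁ = 1.96

Secant formula: x_{n+1} = x_n - f(x_n)(x_n - x_{n-1})/(f(x_n) - f(x_{n-1}))

Iteration 1:
  f(0.810000) = -0.408192
  f(1.960000) = 1.257727
  x_2 = 1.960000 - 1.257727×(1.960000 - 0.810000)/(1.257727 - (-0.408192))
       = 1.091779
Iteration 2:
  f(1.960000) = 1.257727
  f(1.091779) = -0.212411
  x_3 = 1.091779 - (-0.212411)×(1.091779 - 1.960000)/(-0.212411 - 1.257727)
       = 1.217223
Iteration 3:
  f(1.091779) = -0.212411
  f(1.217223) = -0.103837
  x_4 = 1.217223 - (-0.103837)×(1.217223 - 1.091779)/(-0.103837 - (-0.212411))
       = 1.337194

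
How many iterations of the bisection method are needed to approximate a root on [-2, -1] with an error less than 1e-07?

We need (b-a)/2^n ≤ 1e-07
(-1 - (-2))/2^n ≤ 1e-07
1/2^n ≤ 1e-07
2^n ≥ 10000000
n ≥ log₂(10000000) = 23.25
n ≥ 24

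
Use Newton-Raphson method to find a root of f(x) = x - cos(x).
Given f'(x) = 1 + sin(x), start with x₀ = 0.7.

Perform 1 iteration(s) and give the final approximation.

f(x) = x - cos(x)
f'(x) = 1 + sin(x)
x₀ = 0.7

Newton-Raphson formula: x_{n+1} = x_n - f(x_n)/f'(x_n)

Iteration 1:
  f(0.700000) = -0.064842
  f'(0.700000) = 1.644218
  x_1 = 0.700000 - (-0.064842)/1.644218 = 0.739436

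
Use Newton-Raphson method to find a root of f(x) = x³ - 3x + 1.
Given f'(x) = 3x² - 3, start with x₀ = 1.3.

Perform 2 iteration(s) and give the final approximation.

f(x) = x³ - 3x + 1
f'(x) = 3x² - 3
x₀ = 1.3

Newton-Raphson formula: x_{n+1} = x_n - f(x_n)/f'(x_n)

Iteration 1:
  f(1.300000) = -0.703000
  f'(1.300000) = 2.070000
  x_1 = 1.300000 - (-0.703000)/2.070000 = 1.639614
Iteration 2:
  f(1.639614) = 0.488986
  f'(1.639614) = 5.064998
  x_2 = 1.639614 - 0.488986/5.064998 = 1.543071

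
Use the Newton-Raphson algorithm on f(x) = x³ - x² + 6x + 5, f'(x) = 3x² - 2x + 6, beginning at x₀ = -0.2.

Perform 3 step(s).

f(x) = x³ - x² + 6x + 5
f'(x) = 3x² - 2x + 6
x₀ = -0.2

Newton-Raphson formula: x_{n+1} = x_n - f(x_n)/f'(x_n)

Iteration 1:
  f(-0.200000) = 3.752000
  f'(-0.200000) = 6.520000
  x_1 = -0.200000 - 3.752000/6.520000 = -0.775460
Iteration 2:
  f(-0.775460) = -0.720413
  f'(-0.775460) = 9.354935
  x_2 = -0.775460 - (-0.720413)/9.354935 = -0.698451
Iteration 3:
  f(-0.698451) = -0.019270
  f'(-0.698451) = 8.860405
  x_3 = -0.698451 - (-0.019270)/8.860405 = -0.696276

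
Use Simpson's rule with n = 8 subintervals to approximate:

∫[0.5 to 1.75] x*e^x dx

f(x) = x*e^x
a = 0.5, b = 1.75, n = 8
h = (b - a)/n = 0.156250

Simpson's rule: (h/3)[f(x₀) + 4f(x₁) + 2f(x₂) + ... + f(xₙ)]

x_0 = 0.5000, f(x_0) = 0.824361, coefficient = 1
x_1 = 0.6562, f(x_1) = 1.264955, coefficient = 4
x_2 = 0.8125, f(x_2) = 1.830997, coefficient = 2
x_3 = 0.9688, f(x_3) = 2.552316, coefficient = 4
x_4 = 1.1250, f(x_4) = 3.465244, coefficient = 2
x_5 = 1.2812, f(x_5) = 4.613958, coefficient = 4
x_6 = 1.4375, f(x_6) = 6.052101, coefficient = 2
x_7 = 1.5938, f(x_7) = 7.844712, coefficient = 4
x_8 = 1.7500, f(x_8) = 10.070555, coefficient = 1

I ≈ (0.156250/3) × 98.695368 = 5.140384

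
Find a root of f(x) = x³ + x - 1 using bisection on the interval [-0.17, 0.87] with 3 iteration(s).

f(x) = x³ + x - 1
Initial interval: [-0.17, 0.87]

Iteration 1:
  c_1 = (-0.170000 + 0.870000)/2 = 0.350000
  f(c_1) = f(0.350000) = -0.607125
  f(a) × f(c) ≥ 0, new interval: [0.350000, 0.870000]
Iteration 2:
  c_2 = (0.350000 + 0.870000)/2 = 0.610000
  f(c_2) = f(0.610000) = -0.163019
  f(a) × f(c) ≥ 0, new interval: [0.610000, 0.870000]
Iteration 3:
  c_3 = (0.610000 + 0.870000)/2 = 0.740000
  f(c_3) = f(0.740000) = 0.145224
  f(a) × f(c) < 0, new interval: [0.610000, 0.740000]

After 3 iteration(s), the approximation is c_3 = 0.740000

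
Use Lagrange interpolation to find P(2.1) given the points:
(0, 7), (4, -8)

Lagrange interpolation formula:
P(x) = Σ yᵢ × Lᵢ(x)
where Lᵢ(x) = Π_{j≠i} (x - xⱼ)/(xᵢ - xⱼ)

L_0(2.1) = (2.1 - 4)/(0 - 4) = 0.475000
L_1(2.1) = (2.1 - 0)/(4 - 0) = 0.525000

P(2.1) = 7×L_0(2.1) + (-8)×L_1(2.1)
P(2.1) = -0.875000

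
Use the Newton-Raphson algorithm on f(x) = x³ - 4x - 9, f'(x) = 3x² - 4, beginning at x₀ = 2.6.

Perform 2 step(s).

f(x) = x³ - 4x - 9
f'(x) = 3x² - 4
x₀ = 2.6

Newton-Raphson formula: x_{n+1} = x_n - f(x_n)/f'(x_n)

Iteration 1:
  f(2.600000) = -1.824000
  f'(2.600000) = 16.280000
  x_1 = 2.600000 - (-1.824000)/16.280000 = 2.712039
Iteration 2:
  f(2.712039) = 0.099318
  f'(2.712039) = 18.065472
  x_2 = 2.712039 - 0.099318/18.065472 = 2.706542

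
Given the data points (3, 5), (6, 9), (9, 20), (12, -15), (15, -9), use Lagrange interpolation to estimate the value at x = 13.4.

Lagrange interpolation formula:
P(x) = Σ yᵢ × Lᵢ(x)
where Lᵢ(x) = Π_{j≠i} (x - xⱼ)/(xᵢ - xⱼ)

L_0(13.4) = (13.4 - 6)/(3 - 6) × (13.4 - 9)/(3 - 9) × (13.4 - 12)/(3 - 12) × (13.4 - 15)/(3 - 15) = -0.037518
L_1(13.4) = (13.4 - 3)/(6 - 3) × (13.4 - 9)/(6 - 9) × (13.4 - 12)/(6 - 12) × (13.4 - 15)/(6 - 15) = 0.210910
L_2(13.4) = (13.4 - 3)/(9 - 3) × (13.4 - 6)/(9 - 6) × (13.4 - 12)/(9 - 12) × (13.4 - 15)/(9 - 15) = -0.532069
L_3(13.4) = (13.4 - 3)/(12 - 3) × (13.4 - 6)/(12 - 6) × (13.4 - 9)/(12 - 9) × (13.4 - 15)/(12 - 15) = 1.114812
L_4(13.4) = (13.4 - 3)/(15 - 3) × (13.4 - 6)/(15 - 6) × (13.4 - 9)/(15 - 9) × (13.4 - 12)/(15 - 12) = 0.243865

P(13.4) = 5×L_0(13.4) + 9×L_1(13.4) + 20×L_2(13.4) + (-15)×L_3(13.4) + (-9)×L_4(13.4)
P(13.4) = -27.847737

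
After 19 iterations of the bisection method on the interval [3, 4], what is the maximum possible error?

Bisection error bound: |error| ≤ (b-a)/2^n
|error| ≤ (4 - 3)/2^19 = 1/2^19
|error| ≤ 0.0000019073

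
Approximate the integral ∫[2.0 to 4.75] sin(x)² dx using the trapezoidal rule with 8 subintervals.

f(x) = sin(x)²
a = 2.0, b = 4.75, n = 8
h = (b - a)/n = 0.343750

Trapezoidal rule: (h/2)[f(x₀) + 2f(x₁) + 2f(x₂) + ... + f(xₙ)]

x_0 = 2.0000, f(x_0) = 0.826822, coefficient = 1
x_1 = 2.3438, f(x_1) = 0.512443, coefficient = 2
x_2 = 2.6875, f(x_2) = 0.192411, coefficient = 2
x_3 = 3.0312, f(x_3) = 0.012126, coefficient = 2
x_4 = 3.3750, f(x_4) = 0.053497, coefficient = 2
x_5 = 3.7188, f(x_5) = 0.297727, coefficient = 2
x_6 = 4.0625, f(x_6) = 0.633856, coefficient = 2
x_7 = 4.4062, f(x_7) = 0.909170, coefficient = 2
x_8 = 4.7500, f(x_8) = 0.998586, coefficient = 1

I ≈ (0.343750/2) × 7.047871 = 1.211353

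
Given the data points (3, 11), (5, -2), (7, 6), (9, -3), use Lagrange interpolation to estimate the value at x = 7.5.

Lagrange interpolation formula:
P(x) = Σ yᵢ × Lᵢ(x)
where Lᵢ(x) = Π_{j≠i} (x - xⱼ)/(xᵢ - xⱼ)

L_0(7.5) = (7.5 - 5)/(3 - 5) × (7.5 - 7)/(3 - 7) × (7.5 - 9)/(3 - 9) = 0.039062
L_1(7.5) = (7.5 - 3)/(5 - 3) × (7.5 - 7)/(5 - 7) × (7.5 - 9)/(5 - 9) = -0.210938
L_2(7.5) = (7.5 - 3)/(7 - 3) × (7.5 - 5)/(7 - 5) × (7.5 - 9)/(7 - 9) = 1.054688
L_3(7.5) = (7.5 - 3)/(9 - 3) × (7.5 - 5)/(9 - 5) × (7.5 - 7)/(9 - 7) = 0.117188

P(7.5) = 11×L_0(7.5) + (-2)×L_1(7.5) + 6×L_2(7.5) + (-3)×L_3(7.5)
P(7.5) = 6.828125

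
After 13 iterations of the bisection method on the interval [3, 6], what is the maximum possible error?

Bisection error bound: |error| ≤ (b-a)/2^n
|error| ≤ (6 - 3)/2^13 = 3/2^13
|error| ≤ 0.0003662109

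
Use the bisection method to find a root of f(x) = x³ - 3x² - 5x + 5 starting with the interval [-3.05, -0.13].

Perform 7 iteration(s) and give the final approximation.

f(x) = x³ - 3x² - 5x + 5
Initial interval: [-3.05, -0.13]

Iteration 1:
  c_1 = (-3.050000 + (-0.130000))/2 = -1.590000
  f(c_1) = f(-1.590000) = 1.346021
  f(a) × f(c) < 0, new interval: [-3.050000, -1.590000]
Iteration 2:
  c_2 = (-3.050000 + (-1.590000))/2 = -2.320000
  f(c_2) = f(-2.320000) = -12.034368
  f(a) × f(c) ≥ 0, new interval: [-2.320000, -1.590000]
Iteration 3:
  c_3 = (-2.320000 + (-1.590000))/2 = -1.955000
  f(c_3) = f(-1.955000) = -4.163134
  f(a) × f(c) ≥ 0, new interval: [-1.955000, -1.590000]
Iteration 4:
  c_4 = (-1.955000 + (-1.590000))/2 = -1.772500
  f(c_4) = f(-1.772500) = -1.131532
  f(a) × f(c) ≥ 0, new interval: [-1.772500, -1.590000]
Iteration 5:
  c_5 = (-1.772500 + (-1.590000))/2 = -1.681250
  f(c_5) = f(-1.681250) = 0.174221
  f(a) × f(c) < 0, new interval: [-1.772500, -1.681250]
Iteration 6:
  c_6 = (-1.772500 + (-1.681250))/2 = -1.726875
  f(c_6) = f(-1.726875) = -0.461626
  f(a) × f(c) ≥ 0, new interval: [-1.726875, -1.681250]
Iteration 7:
  c_7 = (-1.726875 + (-1.681250))/2 = -1.704063
  f(c_7) = f(-1.704063) = -0.139481
  f(a) × f(c) ≥ 0, new interval: [-1.704063, -1.681250]

After 7 iteration(s), the approximation is c_7 = -1.704063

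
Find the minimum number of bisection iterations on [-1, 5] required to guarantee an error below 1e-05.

We need (b-a)/2^n ≤ 1e-05
(5 - (-1))/2^n ≤ 1e-05
6/2^n ≤ 1e-05
2^n ≥ 600000
n ≥ log₂(600000) = 19.19
n ≥ 20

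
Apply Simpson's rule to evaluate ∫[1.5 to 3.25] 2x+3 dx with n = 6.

f(x) = 2x+3
a = 1.5, b = 3.25, n = 6
h = (b - a)/n = 0.291667

Simpson's rule: (h/3)[f(x₀) + 4f(x₁) + 2f(x₂) + ... + f(xₙ)]

x_0 = 1.5000, f(x_0) = 6.000000, coefficient = 1
x_1 = 1.7917, f(x_1) = 6.583333, coefficient = 4
x_2 = 2.0833, f(x_2) = 7.166667, coefficient = 2
x_3 = 2.3750, f(x_3) = 7.750000, coefficient = 4
x_4 = 2.6667, f(x_4) = 8.333333, coefficient = 2
x_5 = 2.9583, f(x_5) = 8.916667, coefficient = 4
x_6 = 3.2500, f(x_6) = 9.500000, coefficient = 1

I ≈ (0.291667/3) × 139.500000 = 13.562500
Exact value: 13.562500
Error: 0.000000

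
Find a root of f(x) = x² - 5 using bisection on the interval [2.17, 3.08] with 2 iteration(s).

f(x) = x² - 5
Initial interval: [2.17, 3.08]

Iteration 1:
  c_1 = (2.170000 + 3.080000)/2 = 2.625000
  f(c_1) = f(2.625000) = 1.890625
  f(a) × f(c) < 0, new interval: [2.170000, 2.625000]
Iteration 2:
  c_2 = (2.170000 + 2.625000)/2 = 2.397500
  f(c_2) = f(2.397500) = 0.748006
  f(a) × f(c) < 0, new interval: [2.170000, 2.397500]

After 2 iteration(s), the approximation is c_2 = 2.397500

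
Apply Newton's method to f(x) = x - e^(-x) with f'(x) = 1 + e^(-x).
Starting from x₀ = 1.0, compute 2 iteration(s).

f(x) = x - e^(-x)
f'(x) = 1 + e^(-x)
x₀ = 1.0

Newton-Raphson formula: x_{n+1} = x_n - f(x_n)/f'(x_n)

Iteration 1:
  f(1.000000) = 0.632121
  f'(1.000000) = 1.367879
  x_1 = 1.000000 - 0.632121/1.367879 = 0.537883
Iteration 2:
  f(0.537883) = -0.046100
  f'(0.537883) = 1.583983
  x_2 = 0.537883 - (-0.046100)/1.583983 = 0.566987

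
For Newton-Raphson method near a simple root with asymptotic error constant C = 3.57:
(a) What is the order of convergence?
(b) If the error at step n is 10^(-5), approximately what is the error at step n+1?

(a) Newton-Raphson has quadratic (order 2) convergence near simple roots.
    This means |e_{n+1}| ≈ C|e_n|².

(b) With |e_n| = 10^(-5) and C = 3.57:
    |e_{n+1}| ≈ 3.57 × (10^(-5))² = 3.57 × 10^(-10)

(a) 2 (quadratic); (b) |e_{n+1}| ≈ 3.570e-10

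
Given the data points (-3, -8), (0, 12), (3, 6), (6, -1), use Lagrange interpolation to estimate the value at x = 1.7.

Lagrange interpolation formula:
P(x) = Σ yᵢ × Lᵢ(x)
where Lᵢ(x) = Π_{j≠i} (x - xⱼ)/(xᵢ - xⱼ)

L_0(1.7) = (1.7 - 0)/(-3 - 0) × (1.7 - 3)/(-3 - 3) × (1.7 - 6)/(-3 - 6) = -0.058660
L_1(1.7) = (1.7 - (-3))/(0 - (-3)) × (1.7 - 3)/(0 - 3) × (1.7 - 6)/(0 - 6) = 0.486537
L_2(1.7) = (1.7 - (-3))/(3 - (-3)) × (1.7 - 0)/(3 - 0) × (1.7 - 6)/(3 - 6) = 0.636241
L_3(1.7) = (1.7 - (-3))/(6 - (-3)) × (1.7 - 0)/(6 - 0) × (1.7 - 3)/(6 - 3) = -0.064117

P(1.7) = (-8)×L_0(1.7) + 12×L_1(1.7) + 6×L_2(1.7) + (-1)×L_3(1.7)
P(1.7) = 10.189290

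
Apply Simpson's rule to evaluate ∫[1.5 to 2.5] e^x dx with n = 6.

f(x) = e^x
a = 1.5, b = 2.5, n = 6
h = (b - a)/n = 0.166667

Simpson's rule: (h/3)[f(x₀) + 4f(x₁) + 2f(x₂) + ... + f(xₙ)]

x_0 = 1.5000, f(x_0) = 4.481689, coefficient = 1
x_1 = 1.6667, f(x_1) = 5.294490, coefficient = 4
x_2 = 1.8333, f(x_2) = 6.254701, coefficient = 2
x_3 = 2.0000, f(x_3) = 7.389056, coefficient = 4
x_4 = 2.1667, f(x_4) = 8.729138, coefficient = 2
x_5 = 2.3333, f(x_5) = 10.312259, coefficient = 4
x_6 = 2.5000, f(x_6) = 12.182494, coefficient = 1

I ≈ (0.166667/3) × 138.615080 = 7.700838
Exact value: 7.700805
Error: 0.000033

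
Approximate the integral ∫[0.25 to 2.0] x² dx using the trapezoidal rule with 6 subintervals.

f(x) = x²
a = 0.25, b = 2.0, n = 6
h = (b - a)/n = 0.291667

Trapezoidal rule: (h/2)[f(x₀) + 2f(x₁) + 2f(x₂) + ... + f(xₙ)]

x_0 = 0.2500, f(x_0) = 0.062500, coefficient = 1
x_1 = 0.5417, f(x_1) = 0.293403, coefficient = 2
x_2 = 0.8333, f(x_2) = 0.694444, coefficient = 2
x_3 = 1.1250, f(x_3) = 1.265625, coefficient = 2
x_4 = 1.4167, f(x_4) = 2.006944, coefficient = 2
x_5 = 1.7083, f(x_5) = 2.918403, coefficient = 2
x_6 = 2.0000, f(x_6) = 4.000000, coefficient = 1

I ≈ (0.291667/2) × 18.420139 = 2.686270
Exact value: 2.661458
Error: 0.024812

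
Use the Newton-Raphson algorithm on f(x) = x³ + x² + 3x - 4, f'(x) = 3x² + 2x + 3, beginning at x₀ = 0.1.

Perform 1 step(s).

f(x) = x³ + x² + 3x - 4
f'(x) = 3x² + 2x + 3
x₀ = 0.1

Newton-Raphson formula: x_{n+1} = x_n - f(x_n)/f'(x_n)

Iteration 1:
  f(0.100000) = -3.689000
  f'(0.100000) = 3.230000
  x_1 = 0.100000 - (-3.689000)/3.230000 = 1.242105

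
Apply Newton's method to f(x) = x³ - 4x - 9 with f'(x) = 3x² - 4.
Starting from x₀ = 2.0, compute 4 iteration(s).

f(x) = x³ - 4x - 9
f'(x) = 3x² - 4
x₀ = 2.0

Newton-Raphson formula: x_{n+1} = x_n - f(x_n)/f'(x_n)

Iteration 1:
  f(2.000000) = -9.000000
  f'(2.000000) = 8.000000
  x_1 = 2.000000 - (-9.000000)/8.000000 = 3.125000
Iteration 2:
  f(3.125000) = 9.017578
  f'(3.125000) = 25.296875
  x_2 = 3.125000 - 9.017578/25.296875 = 2.768530
Iteration 3:
  f(2.768530) = 1.145993
  f'(2.768530) = 18.994274
  x_3 = 2.768530 - 1.145993/18.994274 = 2.708196
Iteration 4:
  f(2.708196) = 0.030014
  f'(2.708196) = 18.002983
  x_4 = 2.708196 - 0.030014/18.002983 = 2.706529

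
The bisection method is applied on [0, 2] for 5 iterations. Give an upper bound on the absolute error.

Bisection error bound: |error| ≤ (b-a)/2^n
|error| ≤ (2 - 0)/2^5 = 2/2^5
|error| ≤ 0.0625000000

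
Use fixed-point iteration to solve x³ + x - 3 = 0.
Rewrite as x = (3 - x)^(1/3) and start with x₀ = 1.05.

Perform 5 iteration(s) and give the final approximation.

Equation: x³ + x - 3 = 0
Fixed-point form: x = (3 - x)^(1/3)
x₀ = 1.05

x_1 = g(1.050000) = 1.249333
x_2 = g(1.249333) = 1.205224
x_3 = g(1.205224) = 1.215262
x_4 = g(1.215262) = 1.212993
x_5 = g(1.212993) = 1.213507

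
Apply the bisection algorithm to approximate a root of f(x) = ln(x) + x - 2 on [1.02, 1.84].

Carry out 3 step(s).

f(x) = ln(x) + x - 2
Initial interval: [1.02, 1.84]

Iteration 1:
  c_1 = (1.020000 + 1.840000)/2 = 1.430000
  f(c_1) = f(1.430000) = -0.212326
  f(a) × f(c) ≥ 0, new interval: [1.430000, 1.840000]
Iteration 2:
  c_2 = (1.430000 + 1.840000)/2 = 1.635000
  f(c_2) = f(1.635000) = 0.126643
  f(a) × f(c) < 0, new interval: [1.430000, 1.635000]
Iteration 3:
  c_3 = (1.430000 + 1.635000)/2 = 1.532500
  f(c_3) = f(1.532500) = -0.040600
  f(a) × f(c) ≥ 0, new interval: [1.532500, 1.635000]

After 3 iteration(s), the approximation is c_3 = 1.532500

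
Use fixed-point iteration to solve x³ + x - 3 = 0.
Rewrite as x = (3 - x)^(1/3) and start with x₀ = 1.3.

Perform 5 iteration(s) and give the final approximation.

Equation: x³ + x - 3 = 0
Fixed-point form: x = (3 - x)^(1/3)
x₀ = 1.3

x_1 = g(1.300000) = 1.193483
x_2 = g(1.193483) = 1.217907
x_3 = g(1.217907) = 1.212393
x_4 = g(1.212393) = 1.213642
x_5 = g(1.213642) = 1.213359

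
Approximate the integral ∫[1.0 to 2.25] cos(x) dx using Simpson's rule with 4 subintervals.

f(x) = cos(x)
a = 1.0, b = 2.25, n = 4
h = (b - a)/n = 0.312500

Simpson's rule: (h/3)[f(x₀) + 4f(x₁) + 2f(x₂) + ... + f(xₙ)]

x_0 = 1.0000, f(x_0) = 0.540302, coefficient = 1
x_1 = 1.3125, f(x_1) = 0.255434, coefficient = 4
x_2 = 1.6250, f(x_2) = -0.054177, coefficient = 2
x_3 = 1.9375, f(x_3) = -0.358540, coefficient = 4
x_4 = 2.2500, f(x_4) = -0.628174, coefficient = 1

I ≈ (0.312500/3) × -0.608651 = -0.063401
Exact value: -0.063398
Error: 0.000003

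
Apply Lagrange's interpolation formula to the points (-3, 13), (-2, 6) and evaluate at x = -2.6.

Lagrange interpolation formula:
P(x) = Σ yᵢ × Lᵢ(x)
where Lᵢ(x) = Π_{j≠i} (x - xⱼ)/(xᵢ - xⱼ)

L_0(-2.6) = (-2.6 - (-2))/(-3 - (-2)) = 0.600000
L_1(-2.6) = (-2.6 - (-3))/(-2 - (-3)) = 0.400000

P(-2.6) = 13×L_0(-2.6) + 6×L_1(-2.6)
P(-2.6) = 10.200000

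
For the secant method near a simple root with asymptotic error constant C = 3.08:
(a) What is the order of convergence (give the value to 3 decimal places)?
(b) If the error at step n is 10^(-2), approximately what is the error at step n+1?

(a) Secant method has superlinear convergence with order φ = (1+√5)/2 ≈ 1.618.
    This means |e_{n+1}| ≈ C|e_n|^1.618.

(b) With |e_n| = 10^(-2) and C = 3.08:
    |e_{n+1}| ≈ 3.08 × (10^(-2))^1.618 = 3.08 × 10^(-3.24)

(a) ≈ 1.618 (golden ratio); (b) |e_{n+1}| ≈ 1.788e-03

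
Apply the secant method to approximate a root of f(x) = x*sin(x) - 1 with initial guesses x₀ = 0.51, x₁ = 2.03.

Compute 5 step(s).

f(x) = x*sin(x) - 1
x₀ = 0.51, x₁ = 2.03

Secant formula: x_{n+1} = x_n - f(x_n)(x_n - x_{n-1})/(f(x_n) - f(x_{n-1}))

Iteration 1:
  f(0.510000) = -0.751030
  f(2.030000) = 0.819704
  x_2 = 2.030000 - 0.819704×(2.030000 - 0.510000)/(0.819704 - (-0.751030))
       = 1.236772
Iteration 2:
  f(2.030000) = 0.819704
  f(1.236772) = 0.168416
  x_3 = 1.236772 - 0.168416×(1.236772 - 2.030000)/(0.168416 - 0.819704)
       = 1.031651
Iteration 3:
  f(1.236772) = 0.168416
  f(1.031651) = -0.114691
  x_4 = 1.031651 - (-0.114691)×(1.031651 - 1.236772)/(-0.114691 - 0.168416)
       = 1.114749
Iteration 4:
  f(1.031651) = -0.114691
  f(1.114749) = 0.000821
  x_5 = 1.114749 - 0.000821×(1.114749 - 1.031651)/(0.000821 - (-0.114691))
       = 1.114158
Iteration 5:
  f(1.114749) = 0.000821
  f(1.114158) = 0.000001
  x_6 = 1.114158 - 0.000001×(1.114158 - 1.114749)/(0.000001 - 0.000821)
       = 1.114157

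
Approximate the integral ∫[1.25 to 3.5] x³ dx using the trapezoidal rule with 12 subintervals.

f(x) = x³
a = 1.25, b = 3.5, n = 12
h = (b - a)/n = 0.187500

Trapezoidal rule: (h/2)[f(x₀) + 2f(x₁) + 2f(x₂) + ... + f(xₙ)]

x_0 = 1.2500, f(x_0) = 1.953125, coefficient = 1
x_1 = 1.4375, f(x_1) = 2.970459, coefficient = 2
x_2 = 1.6250, f(x_2) = 4.291016, coefficient = 2
x_3 = 1.8125, f(x_3) = 5.954346, coefficient = 2
x_4 = 2.0000, f(x_4) = 8.000000, coefficient = 2
x_5 = 2.1875, f(x_5) = 10.467529, coefficient = 2
x_6 = 2.3750, f(x_6) = 13.396484, coefficient = 2
x_7 = 2.5625, f(x_7) = 16.826416, coefficient = 2
x_8 = 2.7500, f(x_8) = 20.796875, coefficient = 2
x_9 = 2.9375, f(x_9) = 25.347412, coefficient = 2
x_10 = 3.1250, f(x_10) = 30.517578, coefficient = 2
x_11 = 3.3125, f(x_11) = 36.346924, coefficient = 2
x_12 = 3.5000, f(x_12) = 42.875000, coefficient = 1

I ≈ (0.187500/2) × 394.658203 = 36.999207
Exact value: 36.905273
Error: 0.093933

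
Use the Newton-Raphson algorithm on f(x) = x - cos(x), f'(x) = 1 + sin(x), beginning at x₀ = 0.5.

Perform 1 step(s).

f(x) = x - cos(x)
f'(x) = 1 + sin(x)
x₀ = 0.5

Newton-Raphson formula: x_{n+1} = x_n - f(x_n)/f'(x_n)

Iteration 1:
  f(0.500000) = -0.377583
  f'(0.500000) = 1.479426
  x_1 = 0.500000 - (-0.377583)/1.479426 = 0.755222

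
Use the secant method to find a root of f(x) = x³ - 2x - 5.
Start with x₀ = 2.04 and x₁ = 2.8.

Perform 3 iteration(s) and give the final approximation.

f(x) = x³ - 2x - 5
x₀ = 2.04, x₁ = 2.8

Secant formula: x_{n+1} = x_n - f(x_n)(x_n - x_{n-1})/(f(x_n) - f(x_{n-1}))

Iteration 1:
  f(2.040000) = -0.590336
  f(2.800000) = 11.352000
  x_2 = 2.800000 - 11.352000×(2.800000 - 2.040000)/(11.352000 - (-0.590336))
       = 2.077568
Iteration 2:
  f(2.800000) = 11.352000
  f(2.077568) = -0.187747
  x_3 = 2.077568 - (-0.187747)×(2.077568 - 2.800000)/(-0.187747 - 11.352000)
       = 2.089322
Iteration 3:
  f(2.077568) = -0.187747
  f(2.089322) = -0.058195
  x_4 = 2.089322 - (-0.058195)×(2.089322 - 2.077568)/(-0.058195 - (-0.187747))
       = 2.094602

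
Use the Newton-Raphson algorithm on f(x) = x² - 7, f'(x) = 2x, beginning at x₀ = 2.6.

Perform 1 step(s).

f(x) = x² - 7
f'(x) = 2x
x₀ = 2.6

Newton-Raphson formula: x_{n+1} = x_n - f(x_n)/f'(x_n)

Iteration 1:
  f(2.600000) = -0.240000
  f'(2.600000) = 5.200000
  x_1 = 2.600000 - (-0.240000)/5.200000 = 2.646154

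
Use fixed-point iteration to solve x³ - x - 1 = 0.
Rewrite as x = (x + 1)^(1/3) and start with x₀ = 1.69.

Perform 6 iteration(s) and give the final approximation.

Equation: x³ - x - 1 = 0
Fixed-point form: x = (x + 1)^(1/3)
x₀ = 1.69

x_1 = g(1.690000) = 1.390755
x_2 = g(1.390755) = 1.337145
x_3 = g(1.337145) = 1.327074
x_4 = g(1.327074) = 1.325165
x_5 = g(1.325165) = 1.324803
x_6 = g(1.324803) = 1.324734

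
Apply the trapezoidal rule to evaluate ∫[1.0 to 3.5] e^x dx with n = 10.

f(x) = e^x
a = 1.0, b = 3.5, n = 10
h = (b - a)/n = 0.250000

Trapezoidal rule: (h/2)[f(x₀) + 2f(x₁) + 2f(x₂) + ... + f(xₙ)]

x_0 = 1.0000, f(x_0) = 2.718282, coefficient = 1
x_1 = 1.2500, f(x_1) = 3.490343, coefficient = 2
x_2 = 1.5000, f(x_2) = 4.481689, coefficient = 2
x_3 = 1.7500, f(x_3) = 5.754603, coefficient = 2
x_4 = 2.0000, f(x_4) = 7.389056, coefficient = 2
x_5 = 2.2500, f(x_5) = 9.487736, coefficient = 2
x_6 = 2.5000, f(x_6) = 12.182494, coefficient = 2
x_7 = 2.7500, f(x_7) = 15.642632, coefficient = 2
x_8 = 3.0000, f(x_8) = 20.085537, coefficient = 2
x_9 = 3.2500, f(x_9) = 25.790340, coefficient = 2
x_10 = 3.5000, f(x_10) = 33.115452, coefficient = 1

I ≈ (0.250000/2) × 244.442592 = 30.555324
Exact value: 30.397170
Error: 0.158154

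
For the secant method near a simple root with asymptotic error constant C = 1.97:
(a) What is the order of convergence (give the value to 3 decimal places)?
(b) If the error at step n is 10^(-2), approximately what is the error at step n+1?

(a) Secant method has superlinear convergence with order φ = (1+√5)/2 ≈ 1.618.
    This means |e_{n+1}| ≈ C|e_n|^1.618.

(b) With |e_n| = 10^(-2) and C = 1.97:
    |e_{n+1}| ≈ 1.97 × (10^(-2))^1.618 = 1.97 × 10^(-3.24)

(a) ≈ 1.618 (golden ratio); (b) |e_{n+1}| ≈ 1.144e-03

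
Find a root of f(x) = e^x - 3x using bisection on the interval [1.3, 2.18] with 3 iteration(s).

f(x) = e^x - 3x
Initial interval: [1.3, 2.18]

Iteration 1:
  c_1 = (1.300000 + 2.180000)/2 = 1.740000
  f(c_1) = f(1.740000) = 0.477343
  f(a) × f(c) < 0, new interval: [1.300000, 1.740000]
Iteration 2:
  c_2 = (1.300000 + 1.740000)/2 = 1.520000
  f(c_2) = f(1.520000) = 0.012225
  f(a) × f(c) < 0, new interval: [1.300000, 1.520000]
Iteration 3:
  c_3 = (1.300000 + 1.520000)/2 = 1.410000
  f(c_3) = f(1.410000) = -0.134045
  f(a) × f(c) ≥ 0, new interval: [1.410000, 1.520000]

After 3 iteration(s), the approximation is c_3 = 1.410000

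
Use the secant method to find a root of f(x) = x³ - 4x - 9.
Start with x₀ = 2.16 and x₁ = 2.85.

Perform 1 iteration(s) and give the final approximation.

f(x) = x³ - 4x - 9
x₀ = 2.16, x₁ = 2.85

Secant formula: x_{n+1} = x_n - f(x_n)(x_n - x_{n-1})/(f(x_n) - f(x_{n-1}))

Iteration 1:
  f(2.160000) = -7.562304
  f(2.850000) = 2.749125
  x_2 = 2.850000 - 2.749125×(2.850000 - 2.160000)/(2.749125 - (-7.562304))
       = 2.666039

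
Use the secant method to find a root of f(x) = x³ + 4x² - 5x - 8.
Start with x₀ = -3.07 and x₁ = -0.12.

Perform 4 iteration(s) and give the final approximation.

f(x) = x³ + 4x² - 5x - 8
x₀ = -3.07, x₁ = -0.12

Secant formula: x_{n+1} = x_n - f(x_n)(x_n - x_{n-1})/(f(x_n) - f(x_{n-1}))

Iteration 1:
  f(-3.070000) = 16.115157
  f(-0.120000) = -7.344128
  x_2 = -0.120000 - (-7.344128)×(-0.120000 - (-3.070000))/(-7.344128 - 16.115157)
       = -1.043523
Iteration 2:
  f(-0.120000) = -7.344128
  f(-1.043523) = 0.437037
  x_3 = -1.043523 - 0.437037×(-1.043523 - (-0.120000))/(0.437037 - (-7.344128))
       = -0.991652
Iteration 3:
  f(-1.043523) = 0.437037
  f(-0.991652) = -0.083410
  x_4 = -0.991652 - (-0.083410)×(-0.991652 - (-1.043523))/(-0.083410 - 0.437037)
       = -0.999965
Iteration 4:
  f(-0.991652) = -0.083410
  f(-0.999965) = -0.000349
  x_5 = -0.999965 - (-0.000349)×(-0.999965 - (-0.991652))/(-0.000349 - (-0.083410))
       = -1.000000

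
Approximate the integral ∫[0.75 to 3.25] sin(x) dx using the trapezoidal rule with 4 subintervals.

f(x) = sin(x)
a = 0.75, b = 3.25, n = 4
h = (b - a)/n = 0.625000

Trapezoidal rule: (h/2)[f(x₀) + 2f(x₁) + 2f(x₂) + ... + f(xₙ)]

x_0 = 0.7500, f(x_0) = 0.681639, coefficient = 1
x_1 = 1.3750, f(x_1) = 0.980893, coefficient = 2
x_2 = 2.0000, f(x_2) = 0.909297, coefficient = 2
x_3 = 2.6250, f(x_3) = 0.493920, coefficient = 2
x_4 = 3.2500, f(x_4) = -0.108195, coefficient = 1

I ≈ (0.625000/2) × 5.341665 = 1.669270
Exact value: 1.725819
Error: 0.056548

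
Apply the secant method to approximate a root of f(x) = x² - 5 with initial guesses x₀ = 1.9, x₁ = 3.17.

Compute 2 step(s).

f(x) = x² - 5
x₀ = 1.9, x₁ = 3.17

Secant formula: x_{n+1} = x_n - f(x_n)(x_n - x_{n-1})/(f(x_n) - f(x_{n-1}))

Iteration 1:
  f(1.900000) = -1.390000
  f(3.170000) = 5.048900
  x_2 = 3.170000 - 5.048900×(3.170000 - 1.900000)/(5.048900 - (-1.390000))
       = 2.174162
Iteration 2:
  f(3.170000) = 5.048900
  f(2.174162) = -0.273021
  x_3 = 2.174162 - (-0.273021)×(2.174162 - 3.170000)/(-0.273021 - 5.048900)
       = 2.225249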